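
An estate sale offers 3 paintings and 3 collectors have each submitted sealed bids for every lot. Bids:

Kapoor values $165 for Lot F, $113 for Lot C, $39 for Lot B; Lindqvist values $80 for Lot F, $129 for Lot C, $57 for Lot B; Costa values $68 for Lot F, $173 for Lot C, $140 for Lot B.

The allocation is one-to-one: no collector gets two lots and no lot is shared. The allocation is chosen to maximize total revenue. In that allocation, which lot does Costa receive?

This is a one-to-one assignment (maximum-weight bipartite matching).
Optimal: Kapoor→Lot F ($165), Lindqvist→Lot C ($129), Costa→Lot B ($140) — total 165+129+140 = $434.
Max-entry greedy (repeatedly take the single best remaining cell) gives $395, worse by 39.
Swapping Costa↔Kapoor (Costa→Lot F $68, Kapoor→Lot B $39) loses 198.
No other one-to-one assignment exceeds $434.
Costa's own top lot is Lot C ($173), but forcing Costa→Lot C and reassigning the rest optimally gives only $395 — worse by 39.

Costa receives Lot B.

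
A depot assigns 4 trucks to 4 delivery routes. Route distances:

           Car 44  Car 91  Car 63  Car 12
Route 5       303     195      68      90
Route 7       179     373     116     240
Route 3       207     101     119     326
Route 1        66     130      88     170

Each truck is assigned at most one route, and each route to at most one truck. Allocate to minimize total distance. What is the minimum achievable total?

Optimal: Car 44→Route 1 (66 km), Car 91→Route 3 (101 km), Car 63→Route 7 (116 km), Car 12→Route 5 (90 km) — total 66+101+116+90 = 373 km.
Min-entry greedy (repeatedly take the single cheapest remaining cell) gives 475 km, worse by 102.
Swapping Car 44↔Car 91 (Car 44→Route 3 207 km, Car 91→Route 1 130 km) adds 170.

Min total: 373 km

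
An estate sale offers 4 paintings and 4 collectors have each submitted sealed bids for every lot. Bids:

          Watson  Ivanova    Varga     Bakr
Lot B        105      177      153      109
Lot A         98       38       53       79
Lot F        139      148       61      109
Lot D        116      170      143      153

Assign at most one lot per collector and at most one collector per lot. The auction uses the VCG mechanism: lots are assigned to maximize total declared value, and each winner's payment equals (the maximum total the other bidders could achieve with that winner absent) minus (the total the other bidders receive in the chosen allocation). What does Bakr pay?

Bakr pays $63.

Efficient allocation: Watson→Lot A ($98), Ivanova→Lot F ($148), Varga→Lot B ($153), Bakr→Lot D ($153); total welfare W = $552.
Bakr receives Lot D at value $153, so the others get W − 153 = $399.
Without Bakr: best allocation of the remaining 3 bidders over all 4 lots is Watson→Lot F ($139), Ivanova→Lot D ($170), Varga→Lot B ($153), total $462.
VCG payment = (others' best without Bakr) − (others' welfare with Bakr) = 462 − 399 = $63.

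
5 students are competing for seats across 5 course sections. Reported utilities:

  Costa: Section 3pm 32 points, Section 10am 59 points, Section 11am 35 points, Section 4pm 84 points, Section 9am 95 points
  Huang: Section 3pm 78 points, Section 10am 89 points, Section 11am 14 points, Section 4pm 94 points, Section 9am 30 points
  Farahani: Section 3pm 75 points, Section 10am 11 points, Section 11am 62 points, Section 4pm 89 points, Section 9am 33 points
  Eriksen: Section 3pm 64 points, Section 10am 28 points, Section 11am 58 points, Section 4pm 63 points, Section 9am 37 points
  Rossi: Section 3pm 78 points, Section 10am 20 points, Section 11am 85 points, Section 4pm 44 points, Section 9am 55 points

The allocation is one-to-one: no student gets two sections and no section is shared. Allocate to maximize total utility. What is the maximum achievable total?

Maximum total: 422 points

This is the linear assignment problem.
Optimal: Costa→Section 9am (95 points), Huang→Section 10am (89 points), Farahani→Section 4pm (89 points), Eriksen→Section 3pm (64 points), Rossi→Section 11am (85 points) — total 95+89+89+64+85 = 422 points.
Next-best assignment: Costa→Section 9am, Huang→Section 10am, Farahani→Section 4pm, Eriksen→Section 11am, Rossi→Section 3pm = 409 points.
Every other assignment is strictly worse.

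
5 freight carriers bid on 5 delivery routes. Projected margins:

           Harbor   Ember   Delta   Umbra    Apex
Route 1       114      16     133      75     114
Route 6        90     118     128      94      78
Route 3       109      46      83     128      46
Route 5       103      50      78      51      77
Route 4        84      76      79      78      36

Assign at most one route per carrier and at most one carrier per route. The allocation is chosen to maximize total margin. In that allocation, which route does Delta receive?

This is the linear assignment problem.
Optimal: Harbor→Route 5 ($103k), Ember→Route 4 ($76k), Delta→Route 6 ($128k), Umbra→Route 3 ($128k), Apex→Route 1 ($114k) — total 103+76+128+128+114 = $549k.
Next-best assignment: Harbor→Route 5, Ember→Route 6, Delta→Route 4, Umbra→Route 3, Apex→Route 1 = $542k.
Swapping Ember↔Apex (Ember→Route 1 $16k, Apex→Route 4 $36k) loses 138.
No other one-to-one assignment exceeds $549k.
Delta's own top route is Route 1 ($133k), but forcing Delta→Route 1 and reassigning the rest optimally gives only $540k — worse by 9.

Delta receives Route 6.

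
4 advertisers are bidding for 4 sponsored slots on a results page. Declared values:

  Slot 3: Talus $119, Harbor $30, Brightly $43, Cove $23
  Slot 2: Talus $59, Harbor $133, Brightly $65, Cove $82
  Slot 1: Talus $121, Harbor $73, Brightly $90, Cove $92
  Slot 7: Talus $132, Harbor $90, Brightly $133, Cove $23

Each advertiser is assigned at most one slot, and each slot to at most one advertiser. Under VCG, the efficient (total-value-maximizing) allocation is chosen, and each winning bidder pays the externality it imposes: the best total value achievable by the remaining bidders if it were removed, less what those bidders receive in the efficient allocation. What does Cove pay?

Efficient allocation: Talus→Slot 3 ($119), Harbor→Slot 2 ($133), Brightly→Slot 7 ($133), Cove→Slot 1 ($92); total welfare W = $477.
Cove receives Slot 1 at value $92, so the others get W − 92 = $385.
Without Cove: best allocation of the remaining 3 bidders over all 4 slots is Talus→Slot 1 ($121), Harbor→Slot 2 ($133), Brightly→Slot 7 ($133), total $387.
VCG payment = (others' best without Cove) − (others' welfare with Cove) = 387 − 385 = $2.

Cove pays $2.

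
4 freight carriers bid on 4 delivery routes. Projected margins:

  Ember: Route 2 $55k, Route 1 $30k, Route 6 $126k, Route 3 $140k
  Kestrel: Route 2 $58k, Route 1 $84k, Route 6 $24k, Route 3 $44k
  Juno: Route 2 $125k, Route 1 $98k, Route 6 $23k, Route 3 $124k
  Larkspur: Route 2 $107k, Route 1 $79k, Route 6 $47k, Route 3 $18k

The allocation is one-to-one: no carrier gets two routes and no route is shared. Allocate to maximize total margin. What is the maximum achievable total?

Maximum total: $441k

Optimal: Ember→Route 6 ($126k), Kestrel→Route 1 ($84k), Juno→Route 3 ($124k), Larkspur→Route 2 ($107k) — total 126+84+124+107 = $441k.
Max-entry greedy (repeatedly take the single best remaining cell) gives $396k, worse by 45.
No other one-to-one assignment exceeds $441k.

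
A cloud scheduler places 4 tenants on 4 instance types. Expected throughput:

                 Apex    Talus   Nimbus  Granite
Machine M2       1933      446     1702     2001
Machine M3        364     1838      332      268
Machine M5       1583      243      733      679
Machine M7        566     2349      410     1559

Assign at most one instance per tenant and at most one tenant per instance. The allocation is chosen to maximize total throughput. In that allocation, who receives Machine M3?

Talus receives Machine M3.

This is the linear assignment problem.
Optimal: Apex→Machine M5 (1583 ops/s), Talus→Machine M3 (1838 ops/s), Nimbus→Machine M2 (1702 ops/s), Granite→Machine M7 (1559 ops/s) — total 1583+1838+1702+1559 = 6682 ops/s.
Max-entry greedy (repeatedly take the single best remaining cell) gives 6265 ops/s, worse by 417.
Next-best assignment: Apex→Machine M5, Talus→Machine M7, Nimbus→Machine M3, Granite→Machine M2 = 6265 ops/s.
Talus's own top instance is Machine M7 (2349 ops/s), but forcing Talus→Machine M7 and reassigning the rest optimally gives only 6265 ops/s — worse by 417.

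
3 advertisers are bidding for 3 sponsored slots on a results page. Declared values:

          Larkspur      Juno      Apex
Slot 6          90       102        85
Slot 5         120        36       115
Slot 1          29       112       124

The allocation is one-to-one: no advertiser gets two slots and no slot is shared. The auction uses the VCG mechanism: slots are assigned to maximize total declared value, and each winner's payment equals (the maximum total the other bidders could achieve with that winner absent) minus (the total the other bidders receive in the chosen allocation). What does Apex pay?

Apex pays $10.

Efficient allocation: Larkspur→Slot 5 ($120), Juno→Slot 6 ($102), Apex→Slot 1 ($124); total welfare W = $346.
Apex receives Slot 1 at value $124, so the others get W − 124 = $222.
Without Apex: best allocation of the remaining 2 bidders over all 3 slots is Larkspur→Slot 5 ($120), Juno→Slot 1 ($112), total $232.
VCG payment = (others' best without Apex) − (others' welfare with Apex) = 232 − 222 = $10.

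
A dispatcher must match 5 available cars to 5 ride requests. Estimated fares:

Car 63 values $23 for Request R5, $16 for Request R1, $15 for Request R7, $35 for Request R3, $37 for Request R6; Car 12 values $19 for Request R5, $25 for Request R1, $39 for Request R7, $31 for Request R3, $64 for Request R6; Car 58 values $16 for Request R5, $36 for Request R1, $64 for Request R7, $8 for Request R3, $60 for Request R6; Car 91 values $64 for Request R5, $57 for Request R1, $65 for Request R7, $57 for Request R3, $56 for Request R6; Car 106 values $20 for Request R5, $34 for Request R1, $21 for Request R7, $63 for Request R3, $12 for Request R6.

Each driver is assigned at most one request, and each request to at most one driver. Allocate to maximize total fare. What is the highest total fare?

Max total: $271

Optimal: Car 63→Request R5 ($23), Car 12→Request R6 ($64), Car 58→Request R7 ($64), Car 91→Request R1 ($57), Car 106→Request R3 ($63) — total 23+64+64+57+63 = $271.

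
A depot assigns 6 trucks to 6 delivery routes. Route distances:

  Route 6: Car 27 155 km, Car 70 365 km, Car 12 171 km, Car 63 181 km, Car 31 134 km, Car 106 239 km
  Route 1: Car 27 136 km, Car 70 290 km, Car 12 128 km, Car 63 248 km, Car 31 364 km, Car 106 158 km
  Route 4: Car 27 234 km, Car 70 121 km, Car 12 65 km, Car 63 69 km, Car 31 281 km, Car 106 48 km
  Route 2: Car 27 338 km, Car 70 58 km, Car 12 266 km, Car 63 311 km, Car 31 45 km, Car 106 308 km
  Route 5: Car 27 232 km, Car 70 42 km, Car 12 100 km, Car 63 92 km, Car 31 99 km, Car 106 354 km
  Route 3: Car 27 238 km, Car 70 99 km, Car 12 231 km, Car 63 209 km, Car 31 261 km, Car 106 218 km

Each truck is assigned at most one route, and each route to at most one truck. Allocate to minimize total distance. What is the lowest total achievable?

This is a one-to-one assignment (minimum-cost bipartite matching).
Optimal: Car 27→Route 6 (155 km), Car 70→Route 3 (99 km), Car 12→Route 1 (128 km), Car 63→Route 5 (92 km), Car 31→Route 2 (45 km), Car 106→Route 4 (48 km) — total 155+99+128+92+45+48 = 567 km.
Min-entry greedy (repeatedly take the single cheapest remaining cell) gives 627 km, worse by 60.
Next-best assignment: Car 27→Route 1, Car 70→Route 3, Car 12→Route 6, Car 63→Route 5, Car 31→Route 2, Car 106→Route 4 = 591 km.

Min total: 567 km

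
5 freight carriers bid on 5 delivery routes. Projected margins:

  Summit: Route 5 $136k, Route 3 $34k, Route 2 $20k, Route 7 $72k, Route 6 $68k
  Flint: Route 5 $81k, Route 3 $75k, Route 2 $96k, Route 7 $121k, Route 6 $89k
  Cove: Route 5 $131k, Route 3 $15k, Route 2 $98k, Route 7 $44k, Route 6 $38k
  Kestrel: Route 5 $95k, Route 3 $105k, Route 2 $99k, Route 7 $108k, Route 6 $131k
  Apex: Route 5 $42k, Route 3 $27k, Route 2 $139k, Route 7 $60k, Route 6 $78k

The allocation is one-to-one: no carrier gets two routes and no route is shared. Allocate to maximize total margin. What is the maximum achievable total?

Treat this as an assignment problem: match each carrier to one route.
Optimal: Summit→Route 6 ($68k), Flint→Route 7 ($121k), Cove→Route 5 ($131k), Kestrel→Route 3 ($105k), Apex→Route 2 ($139k) — total 68+121+131+105+139 = $564k.
Max-entry greedy (repeatedly take the single best remaining cell) gives $542k, worse by 22.
Swapping Flint↔Summit (Flint→Route 6 $89k, Summit→Route 7 $72k) loses 28.

Maximum total: $564k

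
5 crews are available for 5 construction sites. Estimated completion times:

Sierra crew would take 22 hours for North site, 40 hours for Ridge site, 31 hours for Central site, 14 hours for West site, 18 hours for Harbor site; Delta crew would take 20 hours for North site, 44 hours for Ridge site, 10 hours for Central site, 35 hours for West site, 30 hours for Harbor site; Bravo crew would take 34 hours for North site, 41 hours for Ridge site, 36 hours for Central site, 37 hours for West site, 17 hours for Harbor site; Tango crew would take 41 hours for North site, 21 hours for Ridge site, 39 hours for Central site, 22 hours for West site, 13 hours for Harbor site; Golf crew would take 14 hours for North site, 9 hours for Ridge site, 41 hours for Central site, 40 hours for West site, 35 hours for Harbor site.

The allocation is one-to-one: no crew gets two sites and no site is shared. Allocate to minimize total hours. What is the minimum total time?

Optimal: Sierra crew→West site (14 hours), Delta crew→Central site (10 hours), Bravo crew→Harbor site (17 hours), Tango crew→Ridge site (21 hours), Golf crew→North site (14 hours) — total 14+10+17+21+14 = 76 hours.
Min-entry greedy (repeatedly take the single cheapest remaining cell) gives 80 hours, worse by 4.
Next-best assignment: Sierra crew→North site, Delta crew→Central site, Bravo crew→Harbor site, Tango crew→West site, Golf crew→Ridge site = 80 hours.

Min total: 76 hours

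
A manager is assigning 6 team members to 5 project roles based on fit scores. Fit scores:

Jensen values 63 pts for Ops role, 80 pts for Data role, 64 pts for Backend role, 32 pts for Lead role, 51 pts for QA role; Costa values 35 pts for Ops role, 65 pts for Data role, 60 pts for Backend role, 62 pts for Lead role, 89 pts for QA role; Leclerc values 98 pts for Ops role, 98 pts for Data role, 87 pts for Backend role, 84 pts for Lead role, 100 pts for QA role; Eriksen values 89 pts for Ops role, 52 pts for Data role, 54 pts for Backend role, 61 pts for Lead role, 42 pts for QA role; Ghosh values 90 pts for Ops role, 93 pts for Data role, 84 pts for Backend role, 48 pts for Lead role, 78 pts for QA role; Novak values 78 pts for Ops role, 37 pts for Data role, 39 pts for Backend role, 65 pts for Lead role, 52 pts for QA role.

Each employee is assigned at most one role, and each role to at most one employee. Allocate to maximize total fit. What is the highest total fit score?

This is the linear assignment problem.
Optimal: Eriksen→Ops role (89 pts), Jensen→Data role (80 pts), Ghosh→Backend role (84 pts), Leclerc→Lead role (84 pts), Costa→QA role (89 pts) — total 89+80+84+84+89 = 426 pts.
Column-greedy (each role in turn goes to its best remaining employee) gives 409 pts, worse by 17.
Next-best assignment: Eriksen→Ops role, Leclerc→Data role, Ghosh→Backend role, Novak→Lead role, Costa→QA role = 425 pts.

Maximum total: 426 pts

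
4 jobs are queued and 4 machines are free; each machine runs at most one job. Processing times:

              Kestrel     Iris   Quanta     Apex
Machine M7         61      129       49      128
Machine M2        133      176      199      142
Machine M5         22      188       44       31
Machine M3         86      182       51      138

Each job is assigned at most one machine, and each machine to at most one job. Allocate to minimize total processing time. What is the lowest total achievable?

Min total: 319 min

Optimal: Kestrel→Machine M7 (61 min), Iris→Machine M2 (176 min), Quanta→Machine M3 (51 min), Apex→Machine M5 (31 min) — total 61+176+51+31 = 319 min.
Column-greedy (each machine in turn goes to its cheapest remaining job) gives 395 min, worse by 76.
Next-best assignment: Kestrel→Machine M3, Iris→Machine M2, Quanta→Machine M7, Apex→Machine M5 = 342 min.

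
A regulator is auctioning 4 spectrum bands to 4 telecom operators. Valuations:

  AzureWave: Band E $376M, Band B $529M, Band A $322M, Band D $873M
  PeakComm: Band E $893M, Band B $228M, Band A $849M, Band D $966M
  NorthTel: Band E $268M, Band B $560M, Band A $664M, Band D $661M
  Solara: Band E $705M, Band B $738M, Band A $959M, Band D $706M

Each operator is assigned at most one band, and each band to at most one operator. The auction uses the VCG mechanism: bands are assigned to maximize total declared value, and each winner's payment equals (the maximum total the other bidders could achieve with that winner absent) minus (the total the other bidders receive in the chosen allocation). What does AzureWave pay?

Efficient allocation: AzureWave→Band D ($873M), PeakComm→Band E ($893M), NorthTel→Band B ($560M), Solara→Band A ($959M); total welfare W = $3285M.
AzureWave receives Band D at value $873M, so the others get W − 873 = $2412M.
Without AzureWave: best allocation of the remaining 3 bidders over all 4 bands is PeakComm→Band E ($893M), NorthTel→Band D ($661M), Solara→Band A ($959M), total $2513M.
VCG payment = (others' best without AzureWave) − (others' welfare with AzureWave) = 2513 − 2412 = $101M.

AzureWave pays $101M.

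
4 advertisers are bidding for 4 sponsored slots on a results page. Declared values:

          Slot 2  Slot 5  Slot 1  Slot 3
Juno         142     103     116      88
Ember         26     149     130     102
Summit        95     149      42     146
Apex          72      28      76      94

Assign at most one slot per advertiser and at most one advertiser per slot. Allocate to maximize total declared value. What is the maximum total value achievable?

Maximum total: $515

This is a one-to-one assignment (maximum-weight bipartite matching).
Optimal: Juno→Slot 2 ($142), Ember→Slot 1 ($130), Summit→Slot 5 ($149), Apex→Slot 3 ($94) — total 142+130+149+94 = $515.
Next-best assignment: Juno→Slot 2, Ember→Slot 5, Summit→Slot 3, Apex→Slot 1 = $513.
Swapping Juno↔Apex (Juno→Slot 3 $88, Apex→Slot 2 $72) loses 76.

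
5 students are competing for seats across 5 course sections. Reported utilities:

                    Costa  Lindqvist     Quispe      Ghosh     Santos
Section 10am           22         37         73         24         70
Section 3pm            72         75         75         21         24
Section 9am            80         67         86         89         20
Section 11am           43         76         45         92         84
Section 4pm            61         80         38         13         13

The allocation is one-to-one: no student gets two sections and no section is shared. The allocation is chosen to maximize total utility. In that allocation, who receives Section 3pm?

Costa receives Section 3pm.

Optimal: Costa→Section 3pm (72 points), Lindqvist→Section 4pm (80 points), Quispe→Section 9am (86 points), Ghosh→Section 11am (92 points), Santos→Section 10am (70 points) — total 72+80+86+92+70 = 400 points.
Row-greedy (each student in turn takes its best remaining section) gives 397 points, worse by 3.
Next-best assignment: Costa→Section 3pm, Lindqvist→Section 4pm, Quispe→Section 10am, Ghosh→Section 9am, Santos→Section 11am = 398 points.
Every other assignment is strictly worse.
Costa's own top section is Section 9am (80 points), but forcing Costa→Section 9am and reassigning the rest optimally gives only 397 points — worse by 3.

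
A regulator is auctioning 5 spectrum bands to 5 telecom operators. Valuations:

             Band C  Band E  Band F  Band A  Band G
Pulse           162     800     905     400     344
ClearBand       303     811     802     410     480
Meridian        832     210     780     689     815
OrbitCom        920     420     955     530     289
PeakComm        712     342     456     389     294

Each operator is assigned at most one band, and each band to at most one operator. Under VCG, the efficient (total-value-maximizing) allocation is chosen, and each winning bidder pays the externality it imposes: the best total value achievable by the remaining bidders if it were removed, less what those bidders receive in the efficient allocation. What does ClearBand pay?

ClearBand pays $253M.

Efficient allocation: Pulse→Band F ($905M), ClearBand→Band E ($811M), Meridian→Band G ($815M), OrbitCom→Band C ($920M), PeakComm→Band A ($389M); total welfare W = $3840M.
ClearBand receives Band E at value $811M, so the others get W − 811 = $3029M.
Without ClearBand: best allocation of the remaining 4 bidders over all 5 bands is Pulse→Band E ($800M), Meridian→Band G ($815M), OrbitCom→Band F ($955M), PeakComm→Band C ($712M), total $3282M.
VCG payment = (others' best without ClearBand) − (others' welfare with ClearBand) = 3282 − 3029 = $253M.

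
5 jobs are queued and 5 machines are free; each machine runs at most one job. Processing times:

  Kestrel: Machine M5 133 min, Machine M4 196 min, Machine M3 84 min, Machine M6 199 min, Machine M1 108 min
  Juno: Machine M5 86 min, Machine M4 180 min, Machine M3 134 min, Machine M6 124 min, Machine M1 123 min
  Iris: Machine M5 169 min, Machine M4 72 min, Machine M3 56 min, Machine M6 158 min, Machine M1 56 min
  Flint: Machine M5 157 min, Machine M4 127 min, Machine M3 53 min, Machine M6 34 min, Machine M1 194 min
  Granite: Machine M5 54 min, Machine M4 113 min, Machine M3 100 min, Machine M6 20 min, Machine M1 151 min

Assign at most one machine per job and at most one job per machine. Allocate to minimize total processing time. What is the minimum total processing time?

Treat this as an assignment problem: match each job to one machine.
Optimal: Kestrel→Machine M1 (108 min), Juno→Machine M5 (86 min), Iris→Machine M4 (72 min), Flint→Machine M3 (53 min), Granite→Machine M6 (20 min) — total 108+86+72+53+20 = 339 min.
Min-entry greedy (repeatedly take the single cheapest remaining cell) gives 411 min, worse by 72.

Min total: 339 min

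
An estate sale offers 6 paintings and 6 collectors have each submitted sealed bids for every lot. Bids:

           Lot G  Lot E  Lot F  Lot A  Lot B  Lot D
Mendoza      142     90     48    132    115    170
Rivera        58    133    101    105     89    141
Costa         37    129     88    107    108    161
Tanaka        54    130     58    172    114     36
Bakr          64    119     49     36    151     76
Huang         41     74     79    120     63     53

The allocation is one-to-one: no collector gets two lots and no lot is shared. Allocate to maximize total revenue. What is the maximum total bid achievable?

Max total: $838

This is a one-to-one assignment (maximum-weight bipartite matching).
Optimal: Mendoza→Lot G ($142), Rivera→Lot E ($133), Costa→Lot D ($161), Tanaka→Lot A ($172), Bakr→Lot B ($151), Huang→Lot F ($79) — total 142+133+161+172+151+79 = $838.
Row-greedy (each collector in turn takes its best remaining lot) gives $726, worse by 112.
No other one-to-one assignment exceeds $838.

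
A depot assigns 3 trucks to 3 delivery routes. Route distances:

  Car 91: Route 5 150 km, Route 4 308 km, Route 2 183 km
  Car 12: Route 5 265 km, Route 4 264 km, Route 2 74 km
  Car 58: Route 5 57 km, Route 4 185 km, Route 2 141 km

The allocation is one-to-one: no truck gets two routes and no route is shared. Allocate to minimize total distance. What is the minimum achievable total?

Optimal: Car 91→Route 5 (150 km), Car 12→Route 2 (74 km), Car 58→Route 4 (185 km) — total 150+74+185 = 409 km.
Min-entry greedy (repeatedly take the single cheapest remaining cell) gives 439 km, worse by 30.
Swapping Car 91↔Car 58 (Car 91→Route 4 308 km, Car 58→Route 5 57 km) adds 30.

Min total: 409 km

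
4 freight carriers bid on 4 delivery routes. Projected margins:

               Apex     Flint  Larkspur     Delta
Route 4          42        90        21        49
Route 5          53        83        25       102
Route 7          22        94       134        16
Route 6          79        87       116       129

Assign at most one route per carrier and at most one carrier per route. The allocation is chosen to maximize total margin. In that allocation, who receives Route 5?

Apex receives Route 5.

This is the linear assignment problem.
Optimal: Apex→Route 5 ($53k), Flint→Route 4 ($90k), Larkspur→Route 7 ($134k), Delta→Route 6 ($129k) — total 53+90+134+129 = $406k.
Column-greedy (each route in turn goes to its best remaining carrier) gives $405k, worse by 1.
Checked against all permutations: $406k is optimal.
Apex's own top route is Route 6 ($79k), but forcing Apex→Route 6 and reassigning the rest optimally gives only $405k — worse by 1.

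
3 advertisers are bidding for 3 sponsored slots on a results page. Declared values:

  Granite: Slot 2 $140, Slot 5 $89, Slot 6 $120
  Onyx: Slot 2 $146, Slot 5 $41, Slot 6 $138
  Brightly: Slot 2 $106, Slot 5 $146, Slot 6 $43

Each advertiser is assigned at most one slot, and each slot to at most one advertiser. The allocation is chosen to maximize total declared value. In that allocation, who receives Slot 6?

Onyx receives Slot 6.

Treat this as an assignment problem: match each advertiser to one slot.
Optimal: Granite→Slot 2 ($140), Onyx→Slot 6 ($138), Brightly→Slot 5 ($146) — total 140+138+146 = $424.
Column-greedy (each slot in turn goes to its best remaining advertiser) gives $412, worse by 12.
No other one-to-one assignment exceeds $424.
Onyx's own top slot is Slot 2 ($146), but forcing Onyx→Slot 2 and reassigning the rest optimally gives only $412 — worse by 12.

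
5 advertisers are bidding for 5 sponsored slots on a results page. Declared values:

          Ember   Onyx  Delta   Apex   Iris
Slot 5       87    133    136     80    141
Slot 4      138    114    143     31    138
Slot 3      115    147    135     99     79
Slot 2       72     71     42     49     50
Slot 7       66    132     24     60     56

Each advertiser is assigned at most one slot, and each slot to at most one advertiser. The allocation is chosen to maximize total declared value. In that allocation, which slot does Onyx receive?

Optimal: Ember→Slot 4 ($138), Onyx→Slot 7 ($132), Delta→Slot 3 ($135), Apex→Slot 2 ($49), Iris→Slot 5 ($141) — total 138+132+135+49+141 = $595.
Column-greedy (each slot in turn goes to its best remaining advertiser) gives $563, worse by 32.
Next-best assignment: Ember→Slot 2, Onyx→Slot 7, Delta→Slot 4, Apex→Slot 3, Iris→Slot 5 = $587.
Checked against all permutations: $595 is optimal.
Onyx's own top slot is Slot 3 ($147), but forcing Onyx→Slot 3 and reassigning the rest optimally gives only $563 — worse by 32.

Onyx receives Slot 7.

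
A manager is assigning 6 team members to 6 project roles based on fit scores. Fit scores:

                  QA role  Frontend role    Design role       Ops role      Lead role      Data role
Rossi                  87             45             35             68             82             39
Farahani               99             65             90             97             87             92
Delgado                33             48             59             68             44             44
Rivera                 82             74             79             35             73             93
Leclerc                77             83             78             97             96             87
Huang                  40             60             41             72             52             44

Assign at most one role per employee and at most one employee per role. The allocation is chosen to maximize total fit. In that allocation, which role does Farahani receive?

Optimal: Rossi→QA role (87 pts), Farahani→Design role (90 pts), Delgado→Ops role (68 pts), Rivera→Data role (93 pts), Leclerc→Lead role (96 pts), Huang→Frontend role (60 pts) — total 87+90+68+93+96+60 = 494 pts.
Max-entry greedy (repeatedly take the single best remaining cell) gives 490 pts, worse by 4.
Next-best assignment: Rossi→QA role, Farahani→Ops role, Delgado→Design role, Rivera→Data role, Leclerc→Lead role, Huang→Frontend role = 492 pts.
Swapping Delgado↔Rossi (Delgado→QA role 33 pts, Rossi→Ops role 68 pts) loses 54.
Farahani's own top role is QA role (99 pts), but forcing Farahani→QA role and reassigning the rest optimally gives only 490 pts — worse by 4.

Farahani receives Design role.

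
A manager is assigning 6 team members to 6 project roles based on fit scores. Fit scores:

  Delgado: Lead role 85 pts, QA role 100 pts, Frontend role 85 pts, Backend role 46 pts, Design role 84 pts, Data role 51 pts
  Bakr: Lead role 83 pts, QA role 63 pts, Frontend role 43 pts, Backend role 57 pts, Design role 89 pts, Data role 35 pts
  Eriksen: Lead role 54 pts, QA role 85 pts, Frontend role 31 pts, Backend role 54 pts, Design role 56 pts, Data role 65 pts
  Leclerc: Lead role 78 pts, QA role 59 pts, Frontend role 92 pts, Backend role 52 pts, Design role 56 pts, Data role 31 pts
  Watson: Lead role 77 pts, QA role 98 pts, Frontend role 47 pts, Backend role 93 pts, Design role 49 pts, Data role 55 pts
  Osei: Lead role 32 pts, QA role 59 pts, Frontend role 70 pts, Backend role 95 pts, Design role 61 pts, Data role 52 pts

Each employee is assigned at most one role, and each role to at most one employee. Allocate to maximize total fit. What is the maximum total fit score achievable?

Max total: 524 pts

This is a one-to-one assignment (maximum-weight bipartite matching).
Optimal: Delgado→Lead role (85 pts), Bakr→Design role (89 pts), Eriksen→Data role (65 pts), Leclerc→Frontend role (92 pts), Watson→QA role (98 pts), Osei→Backend role (95 pts) — total 85+89+65+92+98+95 = 524 pts.
Row-greedy (each employee in turn takes its best remaining role) gives 471 pts, worse by 53.
Next-best assignment: Delgado→QA role, Bakr→Design role, Eriksen→Data role, Leclerc→Frontend role, Watson→Lead role, Osei→Backend role = 518 pts.
Swapping Delgado↔Watson (Delgado→QA role 100 pts, Watson→Lead role 77 pts) loses 6.
Checked against all permutations: 524 pts is optimal.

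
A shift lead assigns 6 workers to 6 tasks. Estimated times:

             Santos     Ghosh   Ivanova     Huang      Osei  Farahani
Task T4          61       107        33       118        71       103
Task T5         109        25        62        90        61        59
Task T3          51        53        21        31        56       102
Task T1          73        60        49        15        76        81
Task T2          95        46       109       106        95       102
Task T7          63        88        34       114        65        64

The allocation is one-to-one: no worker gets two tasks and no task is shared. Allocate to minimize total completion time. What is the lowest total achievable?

Minimum total: 267 min

This is the linear assignment problem.
Optimal: Santos→Task T4 (61 min), Ghosh→Task T2 (46 min), Ivanova→Task T3 (21 min), Huang→Task T1 (15 min), Osei→Task T7 (65 min), Farahani→Task T5 (59 min) — total 61+46+21+15+65+59 = 267 min.
Row-greedy (each worker in turn takes its cheapest remaining task) gives 291 min, worse by 24.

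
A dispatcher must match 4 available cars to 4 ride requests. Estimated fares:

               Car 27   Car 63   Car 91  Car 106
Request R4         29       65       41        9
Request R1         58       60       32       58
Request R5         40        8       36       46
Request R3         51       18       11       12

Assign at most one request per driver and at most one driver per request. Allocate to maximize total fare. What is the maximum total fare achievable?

Maximum total: $210

Treat this as an assignment problem: match each driver to one request.
Optimal: Car 27→Request R3 ($51), Car 63→Request R4 ($65), Car 91→Request R5 ($36), Car 106→Request R1 ($58) — total 51+65+36+58 = $210.
Row-greedy (each driver in turn takes its best remaining request) gives $171, worse by 39.
Swapping Car 27↔Car 91 (Car 27→Request R5 $40, Car 91→Request R3 $11) loses 36.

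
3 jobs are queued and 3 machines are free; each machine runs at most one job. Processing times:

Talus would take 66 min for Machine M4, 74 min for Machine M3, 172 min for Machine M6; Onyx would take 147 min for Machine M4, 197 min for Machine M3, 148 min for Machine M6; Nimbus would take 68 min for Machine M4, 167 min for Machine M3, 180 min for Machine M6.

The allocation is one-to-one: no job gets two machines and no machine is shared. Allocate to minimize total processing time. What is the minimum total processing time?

Min total: 290 min

This is a one-to-one assignment (minimum-cost bipartite matching).
Optimal: Talus→Machine M3 (74 min), Onyx→Machine M6 (148 min), Nimbus→Machine M4 (68 min) — total 74+148+68 = 290 min.
Row-greedy (each job in turn takes its cheapest remaining machine) gives 381 min, worse by 91.
Swapping Onyx↔Talus (Onyx→Machine M3 197 min, Talus→Machine M6 172 min) adds 147.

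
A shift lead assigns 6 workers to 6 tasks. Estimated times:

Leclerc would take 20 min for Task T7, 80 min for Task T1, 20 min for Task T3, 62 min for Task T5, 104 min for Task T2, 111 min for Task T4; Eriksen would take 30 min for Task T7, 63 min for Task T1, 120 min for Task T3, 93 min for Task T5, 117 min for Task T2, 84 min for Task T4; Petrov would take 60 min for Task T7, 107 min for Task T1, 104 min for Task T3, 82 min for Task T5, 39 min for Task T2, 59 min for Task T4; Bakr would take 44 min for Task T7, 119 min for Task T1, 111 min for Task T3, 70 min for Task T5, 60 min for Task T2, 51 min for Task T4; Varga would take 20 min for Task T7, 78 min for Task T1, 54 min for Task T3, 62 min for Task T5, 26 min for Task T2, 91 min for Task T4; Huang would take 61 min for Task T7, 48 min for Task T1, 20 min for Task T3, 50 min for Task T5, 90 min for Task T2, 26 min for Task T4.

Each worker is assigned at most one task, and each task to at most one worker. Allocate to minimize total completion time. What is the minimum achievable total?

Min total: 238 min

This is the linear assignment problem.
Optimal: Leclerc→Task T3 (20 min), Eriksen→Task T1 (63 min), Petrov→Task T2 (39 min), Bakr→Task T5 (70 min), Varga→Task T7 (20 min), Huang→Task T4 (26 min) — total 20+63+39+70+20+26 = 238 min.
Column-greedy (each task in turn goes to its cheapest remaining worker) gives 315 min, worse by 77.
Next-best assignment: Leclerc→Task T3, Eriksen→Task T1, Petrov→Task T2, Bakr→Task T4, Varga→Task T7, Huang→Task T5 = 243 min.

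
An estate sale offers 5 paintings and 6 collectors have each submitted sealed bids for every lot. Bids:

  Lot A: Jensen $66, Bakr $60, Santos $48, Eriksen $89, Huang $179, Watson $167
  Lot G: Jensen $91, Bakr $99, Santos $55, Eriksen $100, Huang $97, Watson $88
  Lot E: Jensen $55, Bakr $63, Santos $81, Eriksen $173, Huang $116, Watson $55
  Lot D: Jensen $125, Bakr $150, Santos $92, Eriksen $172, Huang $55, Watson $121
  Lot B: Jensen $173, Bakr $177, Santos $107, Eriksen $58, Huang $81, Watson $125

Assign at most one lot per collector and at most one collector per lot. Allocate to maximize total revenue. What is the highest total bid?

Treat this as an assignment problem: match each collector to one lot.
Optimal: Huang→Lot A ($179), Watson→Lot G ($88), Eriksen→Lot E ($173), Bakr→Lot D ($150), Jensen→Lot B ($173) — total 179+88+173+150+173 = $763.
Row-greedy (each collector in turn takes its best remaining lot) gives $683, worse by 80.
Next-best assignment: Watson→Lot A, Huang→Lot G, Eriksen→Lot E, Bakr→Lot D, Jensen→Lot B = $760.

Max total: $763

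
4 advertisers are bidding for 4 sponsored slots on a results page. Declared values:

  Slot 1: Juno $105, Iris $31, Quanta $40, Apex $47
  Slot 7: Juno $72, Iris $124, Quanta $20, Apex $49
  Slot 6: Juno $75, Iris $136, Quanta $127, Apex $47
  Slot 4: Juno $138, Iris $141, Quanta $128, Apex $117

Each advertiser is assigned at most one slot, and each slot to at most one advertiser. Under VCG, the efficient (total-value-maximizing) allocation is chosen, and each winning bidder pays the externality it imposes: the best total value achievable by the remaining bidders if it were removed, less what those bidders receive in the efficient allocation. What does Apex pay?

Efficient allocation: Juno→Slot 1 ($105), Iris→Slot 7 ($124), Quanta→Slot 6 ($127), Apex→Slot 4 ($117); total welfare W = $473.
Apex receives Slot 4 at value $117, so the others get W − 117 = $356.
Without Apex: best allocation of the remaining 3 bidders over all 4 slots is Juno→Slot 4 ($138), Iris→Slot 7 ($124), Quanta→Slot 6 ($127), total $389.
VCG payment = (others' best without Apex) − (others' welfare with Apex) = 389 − 356 = $33.

Apex pays $33.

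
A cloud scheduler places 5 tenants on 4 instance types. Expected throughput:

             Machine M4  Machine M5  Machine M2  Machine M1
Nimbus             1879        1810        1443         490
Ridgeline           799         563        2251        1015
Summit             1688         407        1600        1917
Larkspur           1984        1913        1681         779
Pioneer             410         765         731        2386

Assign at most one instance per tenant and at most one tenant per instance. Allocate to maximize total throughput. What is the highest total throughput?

Maximum total: 8431 ops/s

This is the linear assignment problem.
Optimal: Larkspur→Machine M4 (1984 ops/s), Nimbus→Machine M5 (1810 ops/s), Ridgeline→Machine M2 (2251 ops/s), Pioneer→Machine M1 (2386 ops/s) — total 1984+1810+2251+2386 = 8431 ops/s.
Row-greedy (each tenant in turn takes its best remaining instance) gives 7960 ops/s, worse by 471.
Swapping Ridgeline↔Nimbus (Ridgeline→Machine M5 563 ops/s, Nimbus→Machine M2 1443 ops/s) loses 2055.
No other one-to-one assignment exceeds 8431 ops/s.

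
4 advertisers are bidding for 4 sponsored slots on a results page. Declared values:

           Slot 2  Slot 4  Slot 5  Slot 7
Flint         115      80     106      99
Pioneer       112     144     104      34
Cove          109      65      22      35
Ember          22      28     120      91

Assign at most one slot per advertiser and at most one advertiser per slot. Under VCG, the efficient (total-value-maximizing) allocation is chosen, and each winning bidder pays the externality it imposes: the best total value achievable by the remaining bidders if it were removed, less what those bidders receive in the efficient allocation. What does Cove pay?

Cove pays $16.

Efficient allocation: Flint→Slot 7 ($99), Pioneer→Slot 4 ($144), Cove→Slot 2 ($109), Ember→Slot 5 ($120); total welfare W = $472.
Cove receives Slot 2 at value $109, so the others get W − 109 = $363.
Without Cove: best allocation of the remaining 3 bidders over all 4 slots is Flint→Slot 2 ($115), Pioneer→Slot 4 ($144), Ember→Slot 5 ($120), total $379.
VCG payment = (others' best without Cove) − (others' welfare with Cove) = 379 − 363 = $16.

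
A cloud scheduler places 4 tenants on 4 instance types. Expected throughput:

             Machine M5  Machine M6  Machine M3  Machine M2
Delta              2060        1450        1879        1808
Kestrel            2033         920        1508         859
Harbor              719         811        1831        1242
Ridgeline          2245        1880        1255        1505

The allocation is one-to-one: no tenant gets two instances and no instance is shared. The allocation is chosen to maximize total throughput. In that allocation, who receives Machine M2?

Delta receives Machine M2.

This is a one-to-one assignment (maximum-weight bipartite matching).
Optimal: Delta→Machine M2 (1808 ops/s), Kestrel→Machine M5 (2033 ops/s), Harbor→Machine M3 (1831 ops/s), Ridgeline→Machine M6 (1880 ops/s) — total 1808+2033+1831+1880 = 7552 ops/s.
Column-greedy (each instance in turn goes to its best remaining tenant) gives 6385 ops/s, worse by 1167.
Swapping Ridgeline↔Kestrel (Ridgeline→Machine M5 2245 ops/s, Kestrel→Machine M6 920 ops/s) loses 748.
Delta's own top instance is Machine M5 (2060 ops/s), but forcing Delta→Machine M5 and reassigning the rest optimally gives only 6690 ops/s — worse by 862.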